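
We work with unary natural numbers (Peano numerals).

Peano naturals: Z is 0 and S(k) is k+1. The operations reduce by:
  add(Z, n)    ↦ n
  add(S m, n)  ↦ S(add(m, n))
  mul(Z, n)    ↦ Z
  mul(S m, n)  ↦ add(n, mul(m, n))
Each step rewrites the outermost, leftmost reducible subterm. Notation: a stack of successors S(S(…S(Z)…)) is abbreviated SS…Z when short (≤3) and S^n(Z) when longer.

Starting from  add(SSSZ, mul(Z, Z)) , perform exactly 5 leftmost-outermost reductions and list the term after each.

  start: add(SSSZ, mul(Z, Z))
  [1] S(add(SSZ, mul(Z, Z)))
  [2] S(S(add(SZ, mul(Z, Z))))
  [3] S(S(S(add(Z, mul(Z, Z)))))
  [4] S(S(S(mul(Z, Z))))
  [5] SSSZ

Answer: after 5 steps: SSSZ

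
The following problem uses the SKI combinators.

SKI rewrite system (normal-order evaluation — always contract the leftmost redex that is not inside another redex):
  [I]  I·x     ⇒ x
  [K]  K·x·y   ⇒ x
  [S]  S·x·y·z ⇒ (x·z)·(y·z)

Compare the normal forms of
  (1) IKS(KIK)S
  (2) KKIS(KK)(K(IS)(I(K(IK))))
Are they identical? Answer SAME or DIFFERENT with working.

Term A:
  start: IKS(KIK)S
  step 1: KS(KIK)S
  step 2: SS

Term B:
  start: KKIS(KK)(K(IS)(I(K(IK))))
  step 1: KS(KK)(K(IS)(I(K(IK))))
  step 2: S(K(IS)(I(K(IK))))
  step 3: S(IS)
  step 4: SS

Answer: SAME — A ⇓ SS, B ⇓ SS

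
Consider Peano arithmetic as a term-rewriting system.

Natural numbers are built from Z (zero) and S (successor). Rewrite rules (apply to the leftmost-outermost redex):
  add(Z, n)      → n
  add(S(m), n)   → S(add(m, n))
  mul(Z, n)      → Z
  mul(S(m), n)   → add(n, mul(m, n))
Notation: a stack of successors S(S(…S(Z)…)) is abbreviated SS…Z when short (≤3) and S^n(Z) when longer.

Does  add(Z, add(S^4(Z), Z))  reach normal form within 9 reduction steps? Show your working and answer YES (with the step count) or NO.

Answer: YES — reaches normal form S^4(Z) in 6 ≤ 9 steps

Working:
  start: add(Z, add(S^4(Z), Z))
  step 1: add(S^4(Z), Z)
  step 2: S(add(SSSZ, Z))
  step 3: S(S(add(SSZ, Z)))
  step 4: S(S(S(add(SZ, Z))))
  step 5: S(S(S(S(add(Z, Z)))))
  step 6: S^4(Z)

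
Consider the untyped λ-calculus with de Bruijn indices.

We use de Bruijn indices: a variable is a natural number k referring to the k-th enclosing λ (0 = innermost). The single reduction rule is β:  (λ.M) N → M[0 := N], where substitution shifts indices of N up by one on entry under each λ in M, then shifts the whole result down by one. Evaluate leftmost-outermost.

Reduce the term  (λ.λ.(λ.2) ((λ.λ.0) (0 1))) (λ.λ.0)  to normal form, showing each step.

  start: (λ.λ.(λ.2) ((λ.λ.0) (0 1))) (λ.λ.0)
  →1  λ.(λ.λ.λ.0) ((λ.λ.0) (0 (λ.λ.0)))
  →2  λ.λ.λ.0

Answer: normal form = λ.λ.λ.0  (in 2 steps)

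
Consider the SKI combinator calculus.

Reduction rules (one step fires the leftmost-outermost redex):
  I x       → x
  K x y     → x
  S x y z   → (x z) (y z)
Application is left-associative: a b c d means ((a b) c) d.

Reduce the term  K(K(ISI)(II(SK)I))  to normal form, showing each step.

  start: K(K(ISI)(II(SK)I))
  →1  K(ISI)
  →2  K(SI)

Answer: normal form = K(SI)  (in 2 steps)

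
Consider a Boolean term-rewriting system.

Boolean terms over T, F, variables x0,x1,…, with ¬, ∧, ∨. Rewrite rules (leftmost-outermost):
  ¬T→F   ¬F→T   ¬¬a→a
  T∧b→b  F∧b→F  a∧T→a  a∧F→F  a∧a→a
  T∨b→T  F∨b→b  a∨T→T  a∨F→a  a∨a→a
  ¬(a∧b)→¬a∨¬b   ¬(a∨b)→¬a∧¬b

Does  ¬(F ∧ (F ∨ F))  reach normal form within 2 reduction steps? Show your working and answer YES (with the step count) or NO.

  start: ¬(F ∧ (F ∨ F))
  [1] ¬F ∨ ¬(F ∨ F)
  [2] T ∨ ¬(F ∨ F)

Answer: NO — after 2 steps the term is T ∨ ¬(F ∨ F), not yet normal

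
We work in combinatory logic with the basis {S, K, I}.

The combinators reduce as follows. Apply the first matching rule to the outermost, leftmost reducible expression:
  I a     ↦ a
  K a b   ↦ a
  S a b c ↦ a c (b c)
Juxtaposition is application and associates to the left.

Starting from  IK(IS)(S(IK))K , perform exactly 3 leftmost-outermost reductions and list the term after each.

Answer: after 3 steps: SK

Reduction:
  start: IK(IS)(S(IK))K
  [1] K(IS)(S(IK))K
  [2] ISK
  [3] SK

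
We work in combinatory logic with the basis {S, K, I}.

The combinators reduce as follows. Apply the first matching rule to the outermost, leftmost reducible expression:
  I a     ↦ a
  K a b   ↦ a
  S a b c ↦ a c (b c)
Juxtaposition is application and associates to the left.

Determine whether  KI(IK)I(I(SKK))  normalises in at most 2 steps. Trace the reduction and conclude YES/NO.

  start: KI(IK)I(I(SKK))
  step 1: II(I(SKK))
  step 2: I(I(SKK))

Answer: NO — after 2 steps the term is I(I(SKK)), not yet normal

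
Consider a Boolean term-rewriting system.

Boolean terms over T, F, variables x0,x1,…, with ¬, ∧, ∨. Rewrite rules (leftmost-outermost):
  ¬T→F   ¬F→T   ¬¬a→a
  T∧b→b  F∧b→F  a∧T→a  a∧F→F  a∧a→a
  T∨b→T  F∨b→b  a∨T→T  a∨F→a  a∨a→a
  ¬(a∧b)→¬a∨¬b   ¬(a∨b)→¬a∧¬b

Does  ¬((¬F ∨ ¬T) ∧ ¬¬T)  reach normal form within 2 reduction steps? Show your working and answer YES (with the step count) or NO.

  start: ¬((¬F ∨ ¬T) ∧ ¬¬T)
  step 1: ¬(¬F ∨ ¬T) ∨ ¬¬¬T
  step 2: (¬¬F ∧ ¬¬T) ∨ ¬¬¬T

Answer: NO — after 2 steps the term is (¬¬F ∧ ¬¬T) ∨ ¬¬¬T, not yet normal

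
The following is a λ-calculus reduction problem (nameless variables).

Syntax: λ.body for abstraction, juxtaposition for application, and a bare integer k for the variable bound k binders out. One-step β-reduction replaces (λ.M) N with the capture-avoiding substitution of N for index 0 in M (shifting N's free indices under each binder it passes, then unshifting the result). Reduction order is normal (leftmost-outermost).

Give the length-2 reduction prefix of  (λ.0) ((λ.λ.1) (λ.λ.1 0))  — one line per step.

Answer: after 2 steps: λ.λ.λ.1 0

Reduction:
  start: (λ.0) ((λ.λ.1) (λ.λ.1 0))
  →1  (λ.λ.1) (λ.λ.1 0)
  →2  λ.λ.λ.1 0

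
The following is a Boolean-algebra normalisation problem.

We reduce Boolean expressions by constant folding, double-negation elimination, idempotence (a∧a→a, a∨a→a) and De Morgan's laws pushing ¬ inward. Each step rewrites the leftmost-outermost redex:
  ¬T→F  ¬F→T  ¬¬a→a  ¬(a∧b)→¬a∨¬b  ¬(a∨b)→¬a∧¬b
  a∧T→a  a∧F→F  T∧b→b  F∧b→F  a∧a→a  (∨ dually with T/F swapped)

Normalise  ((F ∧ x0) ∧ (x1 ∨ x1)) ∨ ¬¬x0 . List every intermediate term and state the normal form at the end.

  start: ((F ∧ x0) ∧ (x1 ∨ x1)) ∨ ¬¬x0
  step 1: (F ∧ (x1 ∨ x1)) ∨ ¬¬x0
  step 2: F ∨ ¬¬x0
  step 3: ¬¬x0
  step 4: x0

Answer: normal form = x0  (in 4 steps)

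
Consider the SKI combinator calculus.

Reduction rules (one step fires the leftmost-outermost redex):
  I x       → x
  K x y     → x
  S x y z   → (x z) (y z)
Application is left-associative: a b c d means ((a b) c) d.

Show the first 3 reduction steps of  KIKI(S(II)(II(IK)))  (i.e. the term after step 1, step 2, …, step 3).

  start: KIKI(S(II)(II(IK)))
  [1] II(S(II)(II(IK)))
  [2] I(S(II)(II(IK)))
  [3] S(II)(II(IK))

Answer: after 3 steps: S(II)(II(IK))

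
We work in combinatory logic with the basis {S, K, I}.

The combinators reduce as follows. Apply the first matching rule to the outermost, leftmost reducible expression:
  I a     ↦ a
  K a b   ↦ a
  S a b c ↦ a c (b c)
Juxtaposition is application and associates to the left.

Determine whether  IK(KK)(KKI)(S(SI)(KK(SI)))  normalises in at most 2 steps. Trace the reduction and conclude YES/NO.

  start: IK(KK)(KKI)(S(SI)(KK(SI)))
  step 1: K(KK)(KKI)(S(SI)(KK(SI)))
  step 2: KK(S(SI)(KK(SI)))

Answer: NO — after 2 steps the term is KK(S(SI)(KK(SI))), not yet normal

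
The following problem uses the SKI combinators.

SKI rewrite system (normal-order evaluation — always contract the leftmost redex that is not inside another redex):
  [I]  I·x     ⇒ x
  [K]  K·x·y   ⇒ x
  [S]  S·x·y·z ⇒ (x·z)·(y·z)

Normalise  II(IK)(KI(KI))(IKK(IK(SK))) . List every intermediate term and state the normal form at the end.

  start: II(IK)(KI(KI))(IKK(IK(SK)))
  [1] I(IK)(KI(KI))(IKK(IK(SK)))
  [2] IK(KI(KI))(IKK(IK(SK)))
  [3] K(KI(KI))(IKK(IK(SK)))
  [4] KI(KI)
  [5] I

Answer: normal form = I  (in 5 steps)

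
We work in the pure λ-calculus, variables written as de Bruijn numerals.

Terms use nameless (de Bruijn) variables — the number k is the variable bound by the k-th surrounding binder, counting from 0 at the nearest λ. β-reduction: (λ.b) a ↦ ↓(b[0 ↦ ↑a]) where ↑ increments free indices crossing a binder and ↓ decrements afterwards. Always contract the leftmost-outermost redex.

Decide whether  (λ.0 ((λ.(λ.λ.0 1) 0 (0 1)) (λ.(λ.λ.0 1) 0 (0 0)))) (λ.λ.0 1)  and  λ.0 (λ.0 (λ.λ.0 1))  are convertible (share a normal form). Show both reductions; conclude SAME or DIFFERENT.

Term A:
  start: (λ.0 ((λ.(λ.λ.0 1) 0 (0 1)) (λ.(λ.λ.0 1) 0 (0 0)))) (λ.λ.0 1)
  step 1: (λ.λ.0 1) ((λ.(λ.λ.0 1) 0 (0 (λ.λ.0 1))) (λ.(λ.λ.0 1) 0 (0 0)))
  step 2: λ.0 ((λ.(λ.λ.0 1) 0 (0 (λ.λ.0 1))) (λ.(λ.λ.0 1) 0 (0 0)))
  step 3: λ.0 ((λ.λ.0 1) (λ.(λ.λ.0 1) 0 (0 0)) ((λ.(λ.λ.0 1) 0 (0 0)) (λ.λ.0 1)))
  step 4: λ.0 ((λ.0 (λ.(λ.λ.0 1) 0 (0 0))) ((λ.(λ.λ.0 1) 0 (0 0)) (λ.λ.0 1)))
  step 5: λ.0 ((λ.(λ.λ.0 1) 0 (0 0)) (λ.λ.0 1) (λ.(λ.λ.0 1) 0 (0 0)))
  step 6: λ.0 ((λ.λ.0 1) (λ.λ.0 1) ((λ.λ.0 1) (λ.λ.0 1)) (λ.(λ.λ.0 1) 0 (0 0)))
  step 7: λ.0 ((λ.0 (λ.λ.0 1)) ((λ.λ.0 1) (λ.λ.0 1)) (λ.(λ.λ.0 1) 0 (0 0)))
  step 8: λ.0 ((λ.λ.0 1) (λ.λ.0 1) (λ.λ.0 1) (λ.(λ.λ.0 1) 0 (0 0)))
  step 9: λ.0 ((λ.0 (λ.λ.0 1)) (λ.λ.0 1) (λ.(λ.λ.0 1) 0 (0 0)))
  step 10: λ.0 ((λ.λ.0 1) (λ.λ.0 1) (λ.(λ.λ.0 1) 0 (0 0)))
  step 11: λ.0 ((λ.0 (λ.λ.0 1)) (λ.(λ.λ.0 1) 0 (0 0)))
  step 12: λ.0 ((λ.(λ.λ.0 1) 0 (0 0)) (λ.λ.0 1))
  step 13: λ.0 ((λ.λ.0 1) (λ.λ.0 1) ((λ.λ.0 1) (λ.λ.0 1)))
  step 14: λ.0 ((λ.0 (λ.λ.0 1)) ((λ.λ.0 1) (λ.λ.0 1)))
  step 15: λ.0 ((λ.λ.0 1) (λ.λ.0 1) (λ.λ.0 1))
  step 16: λ.0 ((λ.0 (λ.λ.0 1)) (λ.λ.0 1))
  step 17: λ.0 ((λ.λ.0 1) (λ.λ.0 1))
  step 18: λ.0 (λ.0 (λ.λ.0 1))

Term B:
  start: λ.0 (λ.0 (λ.λ.0 1))

Answer: SAME — A ⇓ λ.0 (λ.0 (λ.λ.0 1)), B ⇓ λ.0 (λ.0 (λ.λ.0 1))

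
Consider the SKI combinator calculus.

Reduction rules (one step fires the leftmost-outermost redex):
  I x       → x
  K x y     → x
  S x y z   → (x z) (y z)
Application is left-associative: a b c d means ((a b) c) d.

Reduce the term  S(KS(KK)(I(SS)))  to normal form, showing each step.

Answer: normal form = S(S(SS))  (in 2 steps)

Derivation:
  start: S(KS(KK)(I(SS)))
  →1  S(S(I(SS)))
  →2  S(S(SS))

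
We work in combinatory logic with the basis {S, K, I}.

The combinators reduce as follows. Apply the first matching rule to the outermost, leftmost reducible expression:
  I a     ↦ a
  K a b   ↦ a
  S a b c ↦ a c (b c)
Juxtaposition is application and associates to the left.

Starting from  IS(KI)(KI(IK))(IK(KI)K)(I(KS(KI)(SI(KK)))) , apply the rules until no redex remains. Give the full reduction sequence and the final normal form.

Answer: normal form = I  (in 9 steps)

Reduction:
  start: IS(KI)(KI(IK))(IK(KI)K)(I(KS(KI)(SI(KK))))
  [1] S(KI)(KI(IK))(IK(KI)K)(I(KS(KI)(SI(KK))))
  [2] KI(IK(KI)K)(KI(IK)(IK(KI)K))(I(KS(KI)(SI(KK))))
  [3] I(KI(IK)(IK(KI)K))(I(KS(KI)(SI(KK))))
  [4] KI(IK)(IK(KI)K)(I(KS(KI)(SI(KK))))
  [5] I(IK(KI)K)(I(KS(KI)(SI(KK))))
  [6] IK(KI)K(I(KS(KI)(SI(KK))))
  [7] K(KI)K(I(KS(KI)(SI(KK))))
  [8] KI(I(KS(KI)(SI(KK))))
  [9] I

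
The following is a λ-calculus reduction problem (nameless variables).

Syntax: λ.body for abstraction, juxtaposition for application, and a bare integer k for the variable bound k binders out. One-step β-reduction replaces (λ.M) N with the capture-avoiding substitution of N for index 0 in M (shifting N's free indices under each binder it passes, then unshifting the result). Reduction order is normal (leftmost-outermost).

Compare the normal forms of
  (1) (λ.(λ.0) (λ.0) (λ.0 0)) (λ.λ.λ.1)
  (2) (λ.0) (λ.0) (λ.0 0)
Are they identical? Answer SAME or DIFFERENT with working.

Term A:
  start: (λ.(λ.0) (λ.0) (λ.0 0)) (λ.λ.λ.1)
  step 1: (λ.0) (λ.0) (λ.0 0)
  step 2: (λ.0) (λ.0 0)
  step 3: λ.0 0

Term B:
  start: (λ.0) (λ.0) (λ.0 0)
  step 1: (λ.0) (λ.0 0)
  step 2: λ.0 0

Answer: SAME — A ⇓ λ.0 0, B ⇓ λ.0 0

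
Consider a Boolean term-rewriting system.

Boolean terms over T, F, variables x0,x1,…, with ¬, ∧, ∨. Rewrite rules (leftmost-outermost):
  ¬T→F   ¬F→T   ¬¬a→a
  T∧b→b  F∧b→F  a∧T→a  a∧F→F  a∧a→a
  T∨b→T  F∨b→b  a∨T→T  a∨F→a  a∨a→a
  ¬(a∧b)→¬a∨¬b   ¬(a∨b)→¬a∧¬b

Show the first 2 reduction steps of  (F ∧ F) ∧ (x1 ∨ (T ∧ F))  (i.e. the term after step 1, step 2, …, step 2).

Answer: after 2 steps: F

Reduction:
  start: (F ∧ F) ∧ (x1 ∨ (T ∧ F))
  step 1: F ∧ (x1 ∨ (T ∧ F))
  step 2: F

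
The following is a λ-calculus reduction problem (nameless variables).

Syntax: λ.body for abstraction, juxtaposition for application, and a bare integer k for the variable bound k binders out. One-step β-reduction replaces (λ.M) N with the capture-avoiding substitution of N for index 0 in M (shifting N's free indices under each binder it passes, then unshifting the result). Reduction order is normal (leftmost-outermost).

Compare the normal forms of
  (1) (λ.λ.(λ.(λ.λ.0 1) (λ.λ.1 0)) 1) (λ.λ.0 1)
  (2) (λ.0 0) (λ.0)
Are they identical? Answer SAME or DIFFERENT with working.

Answer: DIFFERENT — A ⇓ λ.λ.0 (λ.λ.1 0), B ⇓ λ.0

Working:
Term A:
  start: (λ.λ.(λ.(λ.λ.0 1) (λ.λ.1 0)) 1) (λ.λ.0 1)
  step 1: λ.(λ.(λ.λ.0 1) (λ.λ.1 0)) (λ.λ.0 1)
  step 2: λ.(λ.λ.0 1) (λ.λ.1 0)
  step 3: λ.λ.0 (λ.λ.1 0)

Term B:
  start: (λ.0 0) (λ.0)
  step 1: (λ.0) (λ.0)
  step 2: λ.0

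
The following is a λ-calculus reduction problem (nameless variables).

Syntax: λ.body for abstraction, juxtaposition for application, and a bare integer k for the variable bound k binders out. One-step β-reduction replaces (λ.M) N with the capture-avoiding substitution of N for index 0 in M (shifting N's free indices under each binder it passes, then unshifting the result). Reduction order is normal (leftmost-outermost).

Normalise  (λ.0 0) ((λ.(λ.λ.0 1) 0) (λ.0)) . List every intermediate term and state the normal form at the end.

Answer: normal form = λ.0  (in 8 steps)

Reduction:
  start: (λ.0 0) ((λ.(λ.λ.0 1) 0) (λ.0))
  step 1: (λ.(λ.λ.0 1) 0) (λ.0) ((λ.(λ.λ.0 1) 0) (λ.0))
  step 2: (λ.λ.0 1) (λ.0) ((λ.(λ.λ.0 1) 0) (λ.0))
  step 3: (λ.0 (λ.0)) ((λ.(λ.λ.0 1) 0) (λ.0))
  step 4: (λ.(λ.λ.0 1) 0) (λ.0) (λ.0)
  step 5: (λ.λ.0 1) (λ.0) (λ.0)
  step 6: (λ.0 (λ.0)) (λ.0)
  step 7: (λ.0) (λ.0)
  step 8: λ.0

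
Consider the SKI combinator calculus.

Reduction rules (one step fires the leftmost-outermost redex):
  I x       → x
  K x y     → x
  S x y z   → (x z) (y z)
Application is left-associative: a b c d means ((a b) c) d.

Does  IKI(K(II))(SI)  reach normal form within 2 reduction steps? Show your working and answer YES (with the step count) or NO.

  start: IKI(K(II))(SI)
  step 1: KI(K(II))(SI)
  step 2: I(SI)

Answer: NO — after 2 steps the term is I(SI), not yet normal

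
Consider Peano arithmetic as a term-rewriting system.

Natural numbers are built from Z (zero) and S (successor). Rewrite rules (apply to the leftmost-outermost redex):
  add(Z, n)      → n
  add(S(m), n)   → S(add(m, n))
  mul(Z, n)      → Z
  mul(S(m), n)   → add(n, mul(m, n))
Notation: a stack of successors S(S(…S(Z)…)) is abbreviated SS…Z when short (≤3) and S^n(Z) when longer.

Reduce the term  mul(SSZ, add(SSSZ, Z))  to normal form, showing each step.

Answer: normal form = S^6(Z)  (in 19 steps)

Reduction:
  start: mul(SSZ, add(SSSZ, Z))
  step 1: add(add(SSSZ, Z), mul(SZ, add(SSSZ, Z)))
  step 2: add(S(add(SSZ, Z)), mul(SZ, add(SSSZ, Z)))
  step 3: S(add(add(SSZ, Z), mul(SZ, add(SSSZ, Z))))
  step 4: S(add(S(add(SZ, Z)), mul(SZ, add(SSSZ, Z))))
  step 5: S(S(add(add(SZ, Z), mul(SZ, add(SSSZ, Z)))))
  step 6: S(S(add(S(add(Z, Z)), mul(SZ, add(SSSZ, Z)))))
  step 7: S(S(S(add(add(Z, Z), mul(SZ, add(SSSZ, Z))))))
  step 8: S(S(S(add(Z, mul(SZ, add(SSSZ, Z))))))
  step 9: S(S(S(mul(SZ, add(SSSZ, Z)))))
  step 10: S(S(S(add(add(SSSZ, Z), mul(Z, add(SSSZ, Z))))))
  step 11: S(S(S(add(S(add(SSZ, Z)), mul(Z, add(SSSZ, Z))))))
  step 12: S(S(S(S(add(add(SSZ, Z), mul(Z, add(SSSZ, Z)))))))
  step 13: S(S(S(S(add(S(add(SZ, Z)), mul(Z, add(SSSZ, Z)))))))
  step 14: S(S(S(S(S(add(add(SZ, Z), mul(Z, add(SSSZ, Z))))))))
  step 15: S(S(S(S(S(add(S(add(Z, Z)), mul(Z, add(SSSZ, Z))))))))
  step 16: S(S(S(S(S(S(add(add(Z, Z), mul(Z, add(SSSZ, Z)))))))))
  step 17: S(S(S(S(S(S(add(Z, mul(Z, add(SSSZ, Z)))))))))
  step 18: S(S(S(S(S(S(mul(Z, add(SSSZ, Z))))))))
  step 19: S^6(Z)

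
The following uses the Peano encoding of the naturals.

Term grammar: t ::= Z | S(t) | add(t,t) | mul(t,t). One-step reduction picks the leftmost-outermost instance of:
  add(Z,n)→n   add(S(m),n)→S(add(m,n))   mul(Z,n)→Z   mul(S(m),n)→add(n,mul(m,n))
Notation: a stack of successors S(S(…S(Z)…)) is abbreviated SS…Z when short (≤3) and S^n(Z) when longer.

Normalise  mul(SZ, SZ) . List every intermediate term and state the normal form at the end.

  start: mul(SZ, SZ)
  [1] add(SZ, mul(Z, SZ))
  [2] S(add(Z, mul(Z, SZ)))
  [3] S(mul(Z, SZ))
  [4] SZ

Answer: normal form = SZ  (in 4 steps)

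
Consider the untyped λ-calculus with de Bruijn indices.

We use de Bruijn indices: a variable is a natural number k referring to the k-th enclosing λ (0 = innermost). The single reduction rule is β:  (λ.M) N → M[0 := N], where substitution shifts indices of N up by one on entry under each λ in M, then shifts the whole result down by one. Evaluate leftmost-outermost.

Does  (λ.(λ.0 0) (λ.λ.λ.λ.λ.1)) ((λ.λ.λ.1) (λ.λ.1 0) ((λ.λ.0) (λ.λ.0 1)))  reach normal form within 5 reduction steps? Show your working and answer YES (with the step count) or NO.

Answer: YES — reaches normal form λ.λ.λ.λ.1 in 3 ≤ 5 steps

Reduction:
  start: (λ.(λ.0 0) (λ.λ.λ.λ.λ.1)) ((λ.λ.λ.1) (λ.λ.1 0) ((λ.λ.0) (λ.λ.0 1)))
  [1] (λ.0 0) (λ.λ.λ.λ.λ.1)
  [2] (λ.λ.λ.λ.λ.1) (λ.λ.λ.λ.λ.1)
  [3] λ.λ.λ.λ.1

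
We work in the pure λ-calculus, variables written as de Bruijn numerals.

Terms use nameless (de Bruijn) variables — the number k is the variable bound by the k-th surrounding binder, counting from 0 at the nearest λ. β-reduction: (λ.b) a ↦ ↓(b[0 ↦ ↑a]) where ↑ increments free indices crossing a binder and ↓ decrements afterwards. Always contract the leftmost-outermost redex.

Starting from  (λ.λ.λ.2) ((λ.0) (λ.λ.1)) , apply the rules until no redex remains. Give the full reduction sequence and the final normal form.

Answer: normal form = λ.λ.λ.λ.1  (in 2 steps)

Working:
  start: (λ.λ.λ.2) ((λ.0) (λ.λ.1))
  [1] λ.λ.(λ.0) (λ.λ.1)
  [2] λ.λ.λ.λ.1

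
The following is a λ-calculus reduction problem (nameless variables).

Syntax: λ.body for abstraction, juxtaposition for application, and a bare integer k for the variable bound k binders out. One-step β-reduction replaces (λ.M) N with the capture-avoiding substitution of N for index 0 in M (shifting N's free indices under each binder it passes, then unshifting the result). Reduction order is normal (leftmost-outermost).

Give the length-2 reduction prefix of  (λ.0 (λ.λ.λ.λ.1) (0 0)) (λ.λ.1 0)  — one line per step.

  start: (λ.0 (λ.λ.λ.λ.1) (0 0)) (λ.λ.1 0)
  →1  (λ.λ.1 0) (λ.λ.λ.λ.1) ((λ.λ.1 0) (λ.λ.1 0))
  →2  (λ.(λ.λ.λ.λ.1) 0) ((λ.λ.1 0) (λ.λ.1 0))

Answer: after 2 steps: (λ.(λ.λ.λ.λ.1) 0) ((λ.λ.1 0) (λ.λ.1 0))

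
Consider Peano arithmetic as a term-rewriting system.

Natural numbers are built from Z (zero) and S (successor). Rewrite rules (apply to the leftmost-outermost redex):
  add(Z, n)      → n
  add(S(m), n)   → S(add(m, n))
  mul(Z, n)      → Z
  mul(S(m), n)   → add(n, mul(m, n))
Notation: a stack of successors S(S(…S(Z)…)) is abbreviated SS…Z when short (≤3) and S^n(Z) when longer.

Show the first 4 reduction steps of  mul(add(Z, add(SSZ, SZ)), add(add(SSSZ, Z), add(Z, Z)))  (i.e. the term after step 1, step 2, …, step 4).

Answer: after 4 steps: add(add(S(add(SSZ, Z)), add(Z, Z)), mul(add(SZ, SZ), add(add(SSSZ, Z), add(Z, Z))))

Working:
  start: mul(add(Z, add(SSZ, SZ)), add(add(SSSZ, Z), add(Z, Z)))
  step 1: mul(add(SSZ, SZ), add(add(SSSZ, Z), add(Z, Z)))
  step 2: mul(S(add(SZ, SZ)), add(add(SSSZ, Z), add(Z, Z)))
  step 3: add(add(add(SSSZ, Z), add(Z, Z)), mul(add(SZ, SZ), add(add(SSSZ, Z), add(Z, Z))))
  step 4: add(add(S(add(SSZ, Z)), add(Z, Z)), mul(add(SZ, SZ), add(add(SSSZ, Z), add(Z, Z))))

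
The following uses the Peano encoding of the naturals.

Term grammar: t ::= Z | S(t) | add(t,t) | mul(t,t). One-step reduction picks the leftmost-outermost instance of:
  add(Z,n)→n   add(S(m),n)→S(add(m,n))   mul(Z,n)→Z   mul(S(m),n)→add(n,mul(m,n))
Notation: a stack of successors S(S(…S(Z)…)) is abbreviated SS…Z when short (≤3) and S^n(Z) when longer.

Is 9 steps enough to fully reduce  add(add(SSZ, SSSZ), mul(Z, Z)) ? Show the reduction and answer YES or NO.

Answer: NO — after 9 steps the term is S(S(S(S(S(mul(Z, Z)))))), not yet normal

Derivation:
  start: add(add(SSZ, SSSZ), mul(Z, Z))
  step 1: add(S(add(SZ, SSSZ)), mul(Z, Z))
  step 2: S(add(add(SZ, SSSZ), mul(Z, Z)))
  step 3: S(add(S(add(Z, SSSZ)), mul(Z, Z)))
  step 4: S(S(add(add(Z, SSSZ), mul(Z, Z))))
  step 5: S(S(add(SSSZ, mul(Z, Z))))
  step 6: S(S(S(add(SSZ, mul(Z, Z)))))
  step 7: S(S(S(S(add(SZ, mul(Z, Z))))))
  step 8: S(S(S(S(S(add(Z, mul(Z, Z)))))))
  step 9: S(S(S(S(S(mul(Z, Z))))))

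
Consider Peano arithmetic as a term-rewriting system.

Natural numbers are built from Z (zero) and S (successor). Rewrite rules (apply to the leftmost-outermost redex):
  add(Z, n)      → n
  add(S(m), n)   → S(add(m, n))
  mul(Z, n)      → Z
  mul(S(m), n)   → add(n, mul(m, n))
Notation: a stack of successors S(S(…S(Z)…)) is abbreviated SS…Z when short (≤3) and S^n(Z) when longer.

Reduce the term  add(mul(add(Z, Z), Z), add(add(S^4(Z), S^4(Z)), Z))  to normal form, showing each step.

  start: add(mul(add(Z, Z), Z), add(add(S^4(Z), S^4(Z)), Z))
  →1  add(mul(Z, Z), add(add(S^4(Z), S^4(Z)), Z))
  →2  add(Z, add(add(S^4(Z), S^4(Z)), Z))
  →3  add(add(S^4(Z), S^4(Z)), Z)
  →4  add(S(add(SSSZ, S^4(Z))), Z)
  →5  S(add(add(SSSZ, S^4(Z)), Z))
  →6  S(add(S(add(SSZ, S^4(Z))), Z))
  →7  S(S(add(add(SSZ, S^4(Z)), Z)))
  →8  S(S(add(S(add(SZ, S^4(Z))), Z)))
  →9  S(S(S(add(add(SZ, S^4(Z)), Z))))
  →10  S(S(S(add(S(add(Z, S^4(Z))), Z))))
  →11  S(S(S(S(add(add(Z, S^4(Z)), Z)))))
  →12  S(S(S(S(add(S^4(Z), Z)))))
  →13  S(S(S(S(S(add(SSSZ, Z))))))
  →14  S(S(S(S(S(S(add(SSZ, Z)))))))
  →15  S(S(S(S(S(S(S(add(SZ, Z))))))))
  →16  S(S(S(S(S(S(S(S(add(Z, Z)))))))))
  →17  S^8(Z)

Answer: normal form = S^8(Z)  (in 17 steps)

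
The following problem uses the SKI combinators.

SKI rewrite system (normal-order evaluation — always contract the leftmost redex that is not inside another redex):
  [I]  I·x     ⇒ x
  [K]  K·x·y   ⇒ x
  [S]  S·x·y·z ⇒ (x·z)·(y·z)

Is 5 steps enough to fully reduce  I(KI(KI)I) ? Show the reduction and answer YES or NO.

  start: I(KI(KI)I)
  →1  KI(KI)I
  →2  II
  →3  I

Answer: YES — reaches normal form I in 3 ≤ 5 steps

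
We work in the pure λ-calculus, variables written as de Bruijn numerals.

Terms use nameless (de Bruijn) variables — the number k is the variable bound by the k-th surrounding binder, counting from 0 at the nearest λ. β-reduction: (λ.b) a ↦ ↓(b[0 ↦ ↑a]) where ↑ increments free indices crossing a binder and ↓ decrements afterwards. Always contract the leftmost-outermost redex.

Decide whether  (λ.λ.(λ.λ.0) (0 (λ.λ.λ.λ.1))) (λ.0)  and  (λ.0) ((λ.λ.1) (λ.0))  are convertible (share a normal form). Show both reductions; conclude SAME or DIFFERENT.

Answer: SAME — A ⇓ λ.λ.0, B ⇓ λ.λ.0

Derivation:
Term A:
  start: (λ.λ.(λ.λ.0) (0 (λ.λ.λ.λ.1))) (λ.0)
  →1  λ.(λ.λ.0) (0 (λ.λ.λ.λ.1))
  →2  λ.λ.0

Term B:
  start: (λ.0) ((λ.λ.1) (λ.0))
  →1  (λ.λ.1) (λ.0)
  →2  λ.λ.0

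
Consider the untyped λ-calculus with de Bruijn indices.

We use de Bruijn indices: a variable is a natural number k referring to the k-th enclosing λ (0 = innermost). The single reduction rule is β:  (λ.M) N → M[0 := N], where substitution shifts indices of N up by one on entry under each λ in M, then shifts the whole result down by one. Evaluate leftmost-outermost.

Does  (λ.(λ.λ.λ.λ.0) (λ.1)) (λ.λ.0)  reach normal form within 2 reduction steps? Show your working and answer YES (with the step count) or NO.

Answer: YES — reaches normal form λ.λ.λ.0 in 2 ≤ 2 steps

Working:
  start: (λ.(λ.λ.λ.λ.0) (λ.1)) (λ.λ.0)
  step 1: (λ.λ.λ.λ.0) (λ.λ.λ.0)
  step 2: λ.λ.λ.0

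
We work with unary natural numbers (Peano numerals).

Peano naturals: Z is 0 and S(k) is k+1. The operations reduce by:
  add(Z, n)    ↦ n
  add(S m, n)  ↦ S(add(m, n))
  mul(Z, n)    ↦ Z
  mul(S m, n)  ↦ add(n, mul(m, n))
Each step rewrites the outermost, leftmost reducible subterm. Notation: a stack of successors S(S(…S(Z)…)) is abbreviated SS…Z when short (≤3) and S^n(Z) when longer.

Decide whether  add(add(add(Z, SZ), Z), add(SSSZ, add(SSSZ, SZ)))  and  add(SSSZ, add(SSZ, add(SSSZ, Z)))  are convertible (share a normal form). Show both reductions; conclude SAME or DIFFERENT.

Answer: SAME — A ⇓ S^8(Z), B ⇓ S^8(Z)

Working:
Term A:
  start: add(add(add(Z, SZ), Z), add(SSSZ, add(SSSZ, SZ)))
  [1] add(add(SZ, Z), add(SSSZ, add(SSSZ, SZ)))
  [2] add(S(add(Z, Z)), add(SSSZ, add(SSSZ, SZ)))
  [3] S(add(add(Z, Z), add(SSSZ, add(SSSZ, SZ))))
  [4] S(add(Z, add(SSSZ, add(SSSZ, SZ))))
  [5] S(add(SSSZ, add(SSSZ, SZ)))
  [6] S(S(add(SSZ, add(SSSZ, SZ))))
  [7] S(S(S(add(SZ, add(SSSZ, SZ)))))
  [8] S(S(S(S(add(Z, add(SSSZ, SZ))))))
  [9] S(S(S(S(add(SSSZ, SZ)))))
  [10] S(S(S(S(S(add(SSZ, SZ))))))
  [11] S(S(S(S(S(S(add(SZ, SZ)))))))
  [12] S(S(S(S(S(S(S(add(Z, SZ))))))))
  [13] S^8(Z)

Term B:
  start: add(SSSZ, add(SSZ, add(SSSZ, Z)))
  [1] S(add(SSZ, add(SSZ, add(SSSZ, Z))))
  [2] S(S(add(SZ, add(SSZ, add(SSSZ, Z)))))
  [3] S(S(S(add(Z, add(SSZ, add(SSSZ, Z))))))
  [4] S(S(S(add(SSZ, add(SSSZ, Z)))))
  [5] S(S(S(S(add(SZ, add(SSSZ, Z))))))
  [6] S(S(S(S(S(add(Z, add(SSSZ, Z)))))))
  [7] S(S(S(S(S(add(SSSZ, Z))))))
  [8] S(S(S(S(S(S(add(SSZ, Z)))))))
  [9] S(S(S(S(S(S(S(add(SZ, Z))))))))
  [10] S(S(S(S(S(S(S(S(add(Z, Z)))))))))
  [11] S^8(Z)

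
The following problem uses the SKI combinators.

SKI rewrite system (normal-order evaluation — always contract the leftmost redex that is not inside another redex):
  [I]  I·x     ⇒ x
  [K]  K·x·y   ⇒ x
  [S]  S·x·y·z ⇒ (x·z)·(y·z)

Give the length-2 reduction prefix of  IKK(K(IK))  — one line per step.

  start: IKK(K(IK))
  step 1: KK(K(IK))
  step 2: K

Answer: after 2 steps: K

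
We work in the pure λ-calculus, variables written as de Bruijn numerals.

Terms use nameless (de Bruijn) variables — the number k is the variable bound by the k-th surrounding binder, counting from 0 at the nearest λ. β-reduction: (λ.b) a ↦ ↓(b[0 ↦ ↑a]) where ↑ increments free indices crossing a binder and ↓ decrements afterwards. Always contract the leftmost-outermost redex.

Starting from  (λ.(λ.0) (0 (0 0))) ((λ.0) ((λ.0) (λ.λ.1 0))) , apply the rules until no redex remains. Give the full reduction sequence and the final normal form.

Answer: normal form = λ.λ.1 0  (in 12 steps)

Working:
  start: (λ.(λ.0) (0 (0 0))) ((λ.0) ((λ.0) (λ.λ.1 0)))
  step 1: (λ.0) ((λ.0) ((λ.0) (λ.λ.1 0)) ((λ.0) ((λ.0) (λ.λ.1 0)) ((λ.0) ((λ.0) (λ.λ.1 0)))))
  step 2: (λ.0) ((λ.0) (λ.λ.1 0)) ((λ.0) ((λ.0) (λ.λ.1 0)) ((λ.0) ((λ.0) (λ.λ.1 0))))
  step 3: (λ.0) (λ.λ.1 0) ((λ.0) ((λ.0) (λ.λ.1 0)) ((λ.0) ((λ.0) (λ.λ.1 0))))
  step 4: (λ.λ.1 0) ((λ.0) ((λ.0) (λ.λ.1 0)) ((λ.0) ((λ.0) (λ.λ.1 0))))
  step 5: λ.(λ.0) ((λ.0) (λ.λ.1 0)) ((λ.0) ((λ.0) (λ.λ.1 0))) 0
  step 6: λ.(λ.0) (λ.λ.1 0) ((λ.0) ((λ.0) (λ.λ.1 0))) 0
  step 7: λ.(λ.λ.1 0) ((λ.0) ((λ.0) (λ.λ.1 0))) 0
  step 8: λ.(λ.(λ.0) ((λ.0) (λ.λ.1 0)) 0) 0
  step 9: λ.(λ.0) ((λ.0) (λ.λ.1 0)) 0
  step 10: λ.(λ.0) (λ.λ.1 0) 0
  step 11: λ.(λ.λ.1 0) 0
  step 12: λ.λ.1 0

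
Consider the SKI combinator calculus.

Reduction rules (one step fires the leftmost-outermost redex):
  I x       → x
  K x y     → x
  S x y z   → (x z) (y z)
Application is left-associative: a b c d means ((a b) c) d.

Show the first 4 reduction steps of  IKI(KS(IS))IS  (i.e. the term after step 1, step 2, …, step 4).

Answer: after 4 steps: S

Working:
  start: IKI(KS(IS))IS
  [1] KI(KS(IS))IS
  [2] IIS
  [3] IS
  [4] S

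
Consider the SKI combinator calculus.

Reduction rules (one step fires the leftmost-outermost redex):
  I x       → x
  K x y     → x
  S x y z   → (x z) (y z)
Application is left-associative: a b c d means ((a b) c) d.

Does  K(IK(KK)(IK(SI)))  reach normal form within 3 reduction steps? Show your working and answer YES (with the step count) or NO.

Answer: YES — reaches normal form K(KK) in 2 ≤ 3 steps

Working:
  start: K(IK(KK)(IK(SI)))
  [1] K(K(KK)(IK(SI)))
  [2] K(KK)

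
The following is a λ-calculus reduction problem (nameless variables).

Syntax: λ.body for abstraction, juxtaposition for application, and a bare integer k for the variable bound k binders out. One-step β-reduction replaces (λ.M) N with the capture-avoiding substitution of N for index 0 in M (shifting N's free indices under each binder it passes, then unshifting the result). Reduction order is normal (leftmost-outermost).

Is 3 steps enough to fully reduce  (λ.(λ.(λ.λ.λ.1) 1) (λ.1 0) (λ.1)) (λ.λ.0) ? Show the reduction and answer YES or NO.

Answer: NO — after 3 steps the term is (λ.λ.1) (λ.λ.λ.0), not yet normal

Working:
  start: (λ.(λ.(λ.λ.λ.1) 1) (λ.1 0) (λ.1)) (λ.λ.0)
  [1] (λ.(λ.λ.λ.1) (λ.λ.0)) (λ.(λ.λ.0) 0) (λ.λ.λ.0)
  [2] (λ.λ.λ.1) (λ.λ.0) (λ.λ.λ.0)
  [3] (λ.λ.1) (λ.λ.λ.0)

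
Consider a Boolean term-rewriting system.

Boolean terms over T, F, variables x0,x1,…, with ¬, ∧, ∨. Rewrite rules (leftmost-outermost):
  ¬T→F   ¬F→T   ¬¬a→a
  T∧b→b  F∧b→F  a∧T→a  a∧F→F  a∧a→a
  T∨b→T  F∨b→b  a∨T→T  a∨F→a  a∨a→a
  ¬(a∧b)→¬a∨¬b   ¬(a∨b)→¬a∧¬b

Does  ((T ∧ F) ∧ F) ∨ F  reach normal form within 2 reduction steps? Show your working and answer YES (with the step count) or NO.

Answer: YES — reaches normal form F in 2 ≤ 2 steps

Reduction:
  start: ((T ∧ F) ∧ F) ∨ F
  [1] (T ∧ F) ∧ F
  [2] F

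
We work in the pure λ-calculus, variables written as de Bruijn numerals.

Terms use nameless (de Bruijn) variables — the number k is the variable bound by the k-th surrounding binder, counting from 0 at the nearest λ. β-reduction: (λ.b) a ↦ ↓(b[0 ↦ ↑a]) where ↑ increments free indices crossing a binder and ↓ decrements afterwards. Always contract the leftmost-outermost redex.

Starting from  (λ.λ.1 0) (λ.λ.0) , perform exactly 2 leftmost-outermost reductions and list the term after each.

  start: (λ.λ.1 0) (λ.λ.0)
  →1  λ.(λ.λ.0) 0
  →2  λ.λ.0

Answer: after 2 steps: λ.λ.0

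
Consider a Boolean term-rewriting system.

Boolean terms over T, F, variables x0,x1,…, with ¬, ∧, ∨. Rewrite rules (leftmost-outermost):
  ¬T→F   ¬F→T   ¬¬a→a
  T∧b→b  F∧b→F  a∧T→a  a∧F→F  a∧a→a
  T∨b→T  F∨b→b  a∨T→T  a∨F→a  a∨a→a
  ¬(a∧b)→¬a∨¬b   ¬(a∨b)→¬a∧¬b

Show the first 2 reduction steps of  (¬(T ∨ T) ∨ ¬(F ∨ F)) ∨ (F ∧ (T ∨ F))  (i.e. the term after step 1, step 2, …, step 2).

  start: (¬(T ∨ T) ∨ ¬(F ∨ F)) ∨ (F ∧ (T ∨ F))
  →1  ((¬T ∧ ¬T) ∨ ¬(F ∨ F)) ∨ (F ∧ (T ∨ F))
  →2  (¬T ∨ ¬(F ∨ F)) ∨ (F ∧ (T ∨ F))

Answer: after 2 steps: (¬T ∨ ¬(F ∨ F)) ∨ (F ∧ (T ∨ F))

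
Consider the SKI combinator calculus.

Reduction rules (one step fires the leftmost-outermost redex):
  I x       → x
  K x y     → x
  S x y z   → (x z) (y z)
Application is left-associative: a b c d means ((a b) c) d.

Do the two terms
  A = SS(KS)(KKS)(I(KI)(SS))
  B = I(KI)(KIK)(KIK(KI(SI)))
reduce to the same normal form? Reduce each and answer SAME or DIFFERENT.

Term A:
  start: SS(KS)(KKS)(I(KI)(SS))
  →1  S(KKS)(KS(KKS))(I(KI)(SS))
  →2  KKS(I(KI)(SS))(KS(KKS)(I(KI)(SS)))
  →3  K(I(KI)(SS))(KS(KKS)(I(KI)(SS)))
  →4  I(KI)(SS)
  →5  KI(SS)
  →6  I

Term B:
  start: I(KI)(KIK)(KIK(KI(SI)))
  →1  KI(KIK)(KIK(KI(SI)))
  →2  I(KIK(KI(SI)))
  →3  KIK(KI(SI))
  →4  I(KI(SI))
  →5  KI(SI)
  →6  I

Answer: SAME — A ⇓ I, B ⇓ I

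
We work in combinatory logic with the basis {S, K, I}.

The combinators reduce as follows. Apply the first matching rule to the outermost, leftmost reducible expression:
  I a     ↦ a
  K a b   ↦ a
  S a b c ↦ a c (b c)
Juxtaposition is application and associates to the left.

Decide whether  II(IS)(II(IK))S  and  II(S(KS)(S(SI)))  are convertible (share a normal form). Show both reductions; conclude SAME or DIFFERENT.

Answer: DIFFERENT — A ⇓ SKS, B ⇓ S(KS)(S(SI))

Reduction:
Term A:
  start: II(IS)(II(IK))S
  step 1: I(IS)(II(IK))S
  step 2: IS(II(IK))S
  step 3: S(II(IK))S
  step 4: S(I(IK))S
  step 5: S(IK)S
  step 6: SKS

Term B:
  start: II(S(KS)(S(SI)))
  step 1: I(S(KS)(S(SI)))
  step 2: S(KS)(S(SI))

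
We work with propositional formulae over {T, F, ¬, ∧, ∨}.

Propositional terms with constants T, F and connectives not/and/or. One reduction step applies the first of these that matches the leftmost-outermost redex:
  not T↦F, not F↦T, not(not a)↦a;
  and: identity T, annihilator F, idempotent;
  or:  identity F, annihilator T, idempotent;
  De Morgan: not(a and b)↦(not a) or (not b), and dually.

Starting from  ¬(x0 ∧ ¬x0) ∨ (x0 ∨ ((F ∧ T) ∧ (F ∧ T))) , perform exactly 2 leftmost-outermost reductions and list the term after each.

  start: ¬(x0 ∧ ¬x0) ∨ (x0 ∨ ((F ∧ T) ∧ (F ∧ T)))
  [1] (¬x0 ∨ ¬¬x0) ∨ (x0 ∨ ((F ∧ T) ∧ (F ∧ T)))
  [2] (¬x0 ∨ x0) ∨ (x0 ∨ ((F ∧ T) ∧ (F ∧ T)))

Answer: after 2 steps: (¬x0 ∨ x0) ∨ (x0 ∨ ((F ∧ T) ∧ (F ∧ T)))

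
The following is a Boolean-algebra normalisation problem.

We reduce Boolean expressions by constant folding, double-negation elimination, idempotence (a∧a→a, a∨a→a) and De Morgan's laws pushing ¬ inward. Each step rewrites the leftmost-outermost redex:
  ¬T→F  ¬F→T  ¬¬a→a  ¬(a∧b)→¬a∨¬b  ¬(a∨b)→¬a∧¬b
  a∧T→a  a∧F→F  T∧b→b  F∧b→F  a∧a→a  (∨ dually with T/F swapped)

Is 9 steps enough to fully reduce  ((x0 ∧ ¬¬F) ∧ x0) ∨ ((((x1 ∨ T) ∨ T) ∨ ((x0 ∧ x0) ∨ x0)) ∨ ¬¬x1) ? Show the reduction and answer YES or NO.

  start: ((x0 ∧ ¬¬F) ∧ x0) ∨ ((((x1 ∨ T) ∨ T) ∨ ((x0 ∧ x0) ∨ x0)) ∨ ¬¬x1)
  →1  ((x0 ∧ F) ∧ x0) ∨ ((((x1 ∨ T) ∨ T) ∨ ((x0 ∧ x0) ∨ x0)) ∨ ¬¬x1)
  →2  (F ∧ x0) ∨ ((((x1 ∨ T) ∨ T) ∨ ((x0 ∧ x0) ∨ x0)) ∨ ¬¬x1)
  →3  F ∨ ((((x1 ∨ T) ∨ T) ∨ ((x0 ∧ x0) ∨ x0)) ∨ ¬¬x1)
  →4  (((x1 ∨ T) ∨ T) ∨ ((x0 ∧ x0) ∨ x0)) ∨ ¬¬x1
  →5  (T ∨ ((x0 ∧ x0) ∨ x0)) ∨ ¬¬x1
  →6  T ∨ ¬¬x1
  →7  T

Answer: YES — reaches normal form T in 7 ≤ 9 steps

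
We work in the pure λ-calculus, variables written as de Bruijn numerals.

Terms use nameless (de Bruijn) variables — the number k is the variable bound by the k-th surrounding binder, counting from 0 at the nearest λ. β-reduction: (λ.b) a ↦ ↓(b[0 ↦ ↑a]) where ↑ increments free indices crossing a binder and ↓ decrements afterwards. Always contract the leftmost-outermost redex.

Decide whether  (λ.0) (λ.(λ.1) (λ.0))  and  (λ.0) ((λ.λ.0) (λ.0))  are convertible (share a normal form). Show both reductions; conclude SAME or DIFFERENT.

Answer: SAME — A ⇓ λ.0, B ⇓ λ.0

Derivation:
Term A:
  start: (λ.0) (λ.(λ.1) (λ.0))
  →1  λ.(λ.1) (λ.0)
  →2  λ.0

Term B:
  start: (λ.0) ((λ.λ.0) (λ.0))
  →1  (λ.λ.0) (λ.0)
  →2  λ.0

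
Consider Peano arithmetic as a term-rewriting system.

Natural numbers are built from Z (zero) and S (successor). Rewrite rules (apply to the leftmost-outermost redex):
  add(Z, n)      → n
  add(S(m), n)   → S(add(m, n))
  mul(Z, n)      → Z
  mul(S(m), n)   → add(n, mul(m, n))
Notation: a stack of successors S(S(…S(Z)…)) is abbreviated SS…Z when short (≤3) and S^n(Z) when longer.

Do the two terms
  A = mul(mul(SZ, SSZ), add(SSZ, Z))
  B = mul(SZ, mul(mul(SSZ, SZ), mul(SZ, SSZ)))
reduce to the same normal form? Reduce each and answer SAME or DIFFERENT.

Term A:
  start: mul(mul(SZ, SSZ), add(SSZ, Z))
  step 1: mul(add(SSZ, mul(Z, SSZ)), add(SSZ, Z))
  step 2: mul(S(add(SZ, mul(Z, SSZ))), add(SSZ, Z))
  step 3: add(add(SSZ, Z), mul(add(SZ, mul(Z, SSZ)), add(SSZ, Z)))
  step 4: add(S(add(SZ, Z)), mul(add(SZ, mul(Z, SSZ)), add(SSZ, Z)))
  step 5: S(add(add(SZ, Z), mul(add(SZ, mul(Z, SSZ)), add(SSZ, Z))))
  step 6: S(add(S(add(Z, Z)), mul(add(SZ, mul(Z, SSZ)), add(SSZ, Z))))
  step 7: S(S(add(add(Z, Z), mul(add(SZ, mul(Z, SSZ)), add(SSZ, Z)))))
  step 8: S(S(add(Z, mul(add(SZ, mul(Z, SSZ)), add(SSZ, Z)))))
  step 9: S(S(mul(add(SZ, mul(Z, SSZ)), add(SSZ, Z))))
  step 10: S(S(mul(S(add(Z, mul(Z, SSZ))), add(SSZ, Z))))
  step 11: S(S(add(add(SSZ, Z), mul(add(Z, mul(Z, SSZ)), add(SSZ, Z)))))
  step 12: S(S(add(S(add(SZ, Z)), mul(add(Z, mul(Z, SSZ)), add(SSZ, Z)))))
  step 13: S(S(S(add(add(SZ, Z), mul(add(Z, mul(Z, SSZ)), add(SSZ, Z))))))
  step 14: S(S(S(add(S(add(Z, Z)), mul(add(Z, mul(Z, SSZ)), add(SSZ, Z))))))
  step 15: S(S(S(S(add(add(Z, Z), mul(add(Z, mul(Z, SSZ)), add(SSZ, Z)))))))
  step 16: S(S(S(S(add(Z, mul(add(Z, mul(Z, SSZ)), add(SSZ, Z)))))))
  step 17: S(S(S(S(mul(add(Z, mul(Z, SSZ)), add(SSZ, Z))))))
  step 18: S(S(S(S(mul(mul(Z, SSZ), add(SSZ, Z))))))
  step 19: S(S(S(S(mul(Z, add(SSZ, Z))))))
  step 20: S^4(Z)

Term B:
  start: mul(SZ, mul(mul(SSZ, SZ), mul(SZ, SSZ)))
  step 1: add(mul(mul(SSZ, SZ), mul(SZ, SSZ)), mul(Z, mul(mul(SSZ, SZ), mul(SZ, SSZ))))
  step 2: add(mul(add(SZ, mul(SZ, SZ)), mul(SZ, SSZ)), mul(Z, mul(mul(SSZ, SZ), mul(SZ, SSZ))))
  step 3: add(mul(S(add(Z, mul(SZ, SZ))), mul(SZ, SSZ)), mul(Z, mul(mul(SSZ, SZ), mul(SZ, SSZ))))
  step 4: add(add(mul(SZ, SSZ), mul(add(Z, mul(SZ, SZ)), mul(SZ, SSZ))), mul(Z, mul(mul(SSZ, SZ), mul(SZ, SSZ))))
  step 5: add(add(add(SSZ, mul(Z, SSZ)), mul(add(Z, mul(SZ, SZ)), mul(SZ, SSZ))), mul(Z, mul(mul(SSZ, SZ), mul(SZ, SSZ))))
  step 6: add(add(S(add(SZ, mul(Z, SSZ))), mul(add(Z, mul(SZ, SZ)), mul(SZ, SSZ))), mul(Z, mul(mul(SSZ, SZ), mul(SZ, SSZ))))
  step 7: add(S(add(add(SZ, mul(Z, SSZ)), mul(add(Z, mul(SZ, SZ)), mul(SZ, SSZ)))), mul(Z, mul(mul(SSZ, SZ), mul(SZ, SSZ))))
  step 8: S(add(add(add(SZ, mul(Z, SSZ)), mul(add(Z, mul(SZ, SZ)), mul(SZ, SSZ))), mul(Z, mul(mul(SSZ, SZ), mul(SZ, SSZ)))))
  step 9: S(add(add(S(add(Z, mul(Z, SSZ))), mul(add(Z, mul(SZ, SZ)), mul(SZ, SSZ))), mul(Z, mul(mul(SSZ, SZ), mul(SZ, SSZ)))))
  step 10: S(add(S(add(add(Z, mul(Z, SSZ)), mul(add(Z, mul(SZ, SZ)), mul(SZ, SSZ)))), mul(Z, mul(mul(SSZ, SZ), mul(SZ, SSZ)))))
  step 11: S(S(add(add(add(Z, mul(Z, SSZ)), mul(add(Z, mul(SZ, SZ)), mul(SZ, SSZ))), mul(Z, mul(mul(SSZ, SZ), mul(SZ, SSZ))))))
  step 12: S(S(add(add(mul(Z, SSZ), mul(add(Z, mul(SZ, SZ)), mul(SZ, SSZ))), mul(Z, mul(mul(SSZ, SZ), mul(SZ, SSZ))))))
  step 13: S(S(add(add(Z, mul(add(Z, mul(SZ, SZ)), mul(SZ, SSZ))), mul(Z, mul(mul(SSZ, SZ), mul(SZ, SSZ))))))
  step 14: S(S(add(mul(add(Z, mul(SZ, SZ)), mul(SZ, SSZ)), mul(Z, mul(mul(SSZ, SZ), mul(SZ, SSZ))))))
  step 15: S(S(add(mul(mul(SZ, SZ), mul(SZ, SSZ)), mul(Z, mul(mul(SSZ, SZ), mul(SZ, SSZ))))))
  step 16: S(S(add(mul(add(SZ, mul(Z, SZ)), mul(SZ, SSZ)), mul(Z, mul(mul(SSZ, SZ), mul(SZ, SSZ))))))
  step 17: S(S(add(mul(S(add(Z, mul(Z, SZ))), mul(SZ, SSZ)), mul(Z, mul(mul(SSZ, SZ), mul(SZ, SSZ))))))
  step 18: S(S(add(add(mul(SZ, SSZ), mul(add(Z, mul(Z, SZ)), mul(SZ, SSZ))), mul(Z, mul(mul(SSZ, SZ), mul(SZ, SSZ))))))
  step 19: S(S(add(add(add(SSZ, mul(Z, SSZ)), mul(add(Z, mul(Z, SZ)), mul(SZ, SSZ))), mul(Z, mul(mul(SSZ, SZ), mul(SZ, SSZ))))))
  step 20: S(S(add(add(S(add(SZ, mul(Z, SSZ))), mul(add(Z, mul(Z, SZ)), mul(SZ, SSZ))), mul(Z, mul(mul(SSZ, SZ), mul(SZ, SSZ))))))
  step 21: S(S(add(S(add(add(SZ, mul(Z, SSZ)), mul(add(Z, mul(Z, SZ)), mul(SZ, SSZ)))), mul(Z, mul(mul(SSZ, SZ), mul(SZ, SSZ))))))
  step 22: S(S(S(add(add(add(SZ, mul(Z, SSZ)), mul(add(Z, mul(Z, SZ)), mul(SZ, SSZ))), mul(Z, mul(mul(SSZ, SZ), mul(SZ, SSZ)))))))
  step 23: S(S(S(add(add(S(add(Z, mul(Z, SSZ))), mul(add(Z, mul(Z, SZ)), mul(SZ, SSZ))), mul(Z, mul(mul(SSZ, SZ), mul(SZ, SSZ)))))))
  step 24: S(S(S(add(S(add(add(Z, mul(Z, SSZ)), mul(add(Z, mul(Z, SZ)), mul(SZ, SSZ)))), mul(Z, mul(mul(SSZ, SZ), mul(SZ, SSZ)))))))
  step 25: S(S(S(S(add(add(add(Z, mul(Z, SSZ)), mul(add(Z, mul(Z, SZ)), mul(SZ, SSZ))), mul(Z, mul(mul(SSZ, SZ), mul(SZ, SSZ))))))))
  step 26: S(S(S(S(add(add(mul(Z, SSZ), mul(add(Z, mul(Z, SZ)), mul(SZ, SSZ))), mul(Z, mul(mul(SSZ, SZ), mul(SZ, SSZ))))))))
  step 27: S(S(S(S(add(add(Z, mul(add(Z, mul(Z, SZ)), mul(SZ, SSZ))), mul(Z, mul(mul(SSZ, SZ), mul(SZ, SSZ))))))))
  step 28: S(S(S(S(add(mul(add(Z, mul(Z, SZ)), mul(SZ, SSZ)), mul(Z, mul(mul(SSZ, SZ), mul(SZ, SSZ))))))))
  step 29: S(S(S(S(add(mul(mul(Z, SZ), mul(SZ, SSZ)), mul(Z, mul(mul(SSZ, SZ), mul(SZ, SSZ))))))))
  step 30: S(S(S(S(add(mul(Z, mul(SZ, SSZ)), mul(Z, mul(mul(SSZ, SZ), mul(SZ, SSZ))))))))
  step 31: S(S(S(S(add(Z, mul(Z, mul(mul(SSZ, SZ), mul(SZ, SSZ))))))))
  step 32: S(S(S(S(mul(Z, mul(mul(SSZ, SZ), mul(SZ, SSZ)))))))
  step 33: S^4(Z)

Answer: SAME — A ⇓ S^4(Z), B ⇓ S^4(Z)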